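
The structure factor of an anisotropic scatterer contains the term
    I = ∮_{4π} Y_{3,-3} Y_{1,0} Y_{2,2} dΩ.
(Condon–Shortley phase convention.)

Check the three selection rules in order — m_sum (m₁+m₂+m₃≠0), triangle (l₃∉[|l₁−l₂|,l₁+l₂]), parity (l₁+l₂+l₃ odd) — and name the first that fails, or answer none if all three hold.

Σmᵢ = -1  ✗
l₃∈[|l₁−l₂|,l₁+l₂]=[2,4], have l₃=2
Σlᵢ = 6 ⇒ even

m_sum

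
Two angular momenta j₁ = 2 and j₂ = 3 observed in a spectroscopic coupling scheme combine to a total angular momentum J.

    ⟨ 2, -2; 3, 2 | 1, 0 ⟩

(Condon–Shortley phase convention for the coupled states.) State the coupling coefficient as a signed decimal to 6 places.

+√(1/7) ≈ +0.377964

j₁+j₂−J=4  J+j₁−j₂=0  J−j₁+j₂=2  j₁+j₂+J+1=7
(j₁±m₁, j₂±m₂, J±M) = (0,4,5,1,1,1)
P² = 576/7
sum k=4..4:
  [4] +1/24 = 1/24
S = 1/24
C² = P²·S² = 1/7 ; C = +0.377964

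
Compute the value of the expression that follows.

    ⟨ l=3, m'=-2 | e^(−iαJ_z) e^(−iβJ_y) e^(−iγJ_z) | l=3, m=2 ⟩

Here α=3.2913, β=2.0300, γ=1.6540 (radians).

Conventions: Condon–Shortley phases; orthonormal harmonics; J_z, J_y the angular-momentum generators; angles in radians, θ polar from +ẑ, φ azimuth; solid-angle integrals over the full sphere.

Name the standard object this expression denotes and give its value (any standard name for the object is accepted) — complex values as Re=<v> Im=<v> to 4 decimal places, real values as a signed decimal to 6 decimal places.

Wigner D-matrix element, Re=-0.3460 Im=-0.0463

This is a Wigner D-matrix element — the rotation-matrix element ⟨l m'| R(α,β,γ) |l m⟩ in the angular-momentum basis.
First d^3_{-2,2}(β=2.0300), then the phase factors e^{-i(-2)α} and e^{-i(2)γ}:
With c≡cos(β/2)=0.527620 and s≡sin(β/2)=0.849481, N=[1·120·120·1]^{1/2}=120.000000
k: max(0,(2)−(-2))=4 … min(3+(2),3−(-2))=5
  k=4: (−1)^0·120.0000/(24)·0.5276^2·0.8495^4 = +0.724813
  k=5: (−1)^1·120.0000/(120)·0.5276^0·0.8495^6 = -0.375769
d^3_{-2,2}(2.0300) = +0.724813 -0.375769 = +0.349045
D = (+0.955509+0.294961i)·(+0.349045)·(-0.986186+0.165640i) = -0.345962-0.046289i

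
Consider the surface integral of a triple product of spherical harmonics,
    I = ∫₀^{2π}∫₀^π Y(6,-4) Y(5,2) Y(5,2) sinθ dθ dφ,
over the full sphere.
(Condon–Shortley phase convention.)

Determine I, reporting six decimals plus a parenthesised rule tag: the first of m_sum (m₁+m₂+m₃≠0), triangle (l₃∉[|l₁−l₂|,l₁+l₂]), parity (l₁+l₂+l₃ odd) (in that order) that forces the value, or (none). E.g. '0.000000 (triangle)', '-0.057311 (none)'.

0.137762 (none)

m-sum 0 ✓  L=16 even ✓  1≤5≤11 ✓
Π(2lᵢ+1) = 13×11×11 = 1573
triangle coeff Δ(6,5,5) = 1/28588560
Σ_t [1,5]: t=1:−1/345600 t=2:+1/13824 t=3:−1/5184 t=4:+1/13824 t=5:−1/345600 = -7/129600
(3j)²=80/7293 [(6 5 5; 0 0 0)], sign=+1
Σ_t [4,6]: t=4:+1/207360 t=5:−1/57600 t=6:+1/207360 = -1/129600
(3j)²=168/12155 [(6 5 5; -4 2 2)], sign=+1
⇒ 4πI² = 896/3757
I = (+1)√(896/3757/(4π)) = 0.13776169
No selection rule forces the value: the integral is nonzero (none).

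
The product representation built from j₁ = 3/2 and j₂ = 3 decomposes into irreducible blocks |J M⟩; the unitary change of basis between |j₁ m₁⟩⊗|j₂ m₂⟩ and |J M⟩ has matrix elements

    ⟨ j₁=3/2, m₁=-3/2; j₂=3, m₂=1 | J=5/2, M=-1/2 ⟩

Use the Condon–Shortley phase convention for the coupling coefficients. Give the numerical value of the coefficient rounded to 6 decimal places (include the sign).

+0.621059

j₁+j₂−J=2  J+j₁−j₂=1  J−j₁+j₂=4  j₁+j₂+J+1=8
(j₁±m₁, j₂±m₂, J±M) = (0,3,4,2,2,3)
P² = 864/35
sum k=2..2:
  [2] +1/8 = 1/8
S = 1/8
C² = P²·S² = 27/70 ; C = +0.621059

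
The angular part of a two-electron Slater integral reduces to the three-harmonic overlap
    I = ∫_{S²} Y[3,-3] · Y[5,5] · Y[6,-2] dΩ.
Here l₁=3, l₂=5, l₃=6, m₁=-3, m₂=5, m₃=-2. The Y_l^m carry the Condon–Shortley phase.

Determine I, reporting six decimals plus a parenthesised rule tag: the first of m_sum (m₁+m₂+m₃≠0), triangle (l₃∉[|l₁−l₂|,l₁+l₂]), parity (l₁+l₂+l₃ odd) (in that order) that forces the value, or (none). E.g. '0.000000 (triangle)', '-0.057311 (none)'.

-0.036034 (none)

Checks pass: Σm=0; 14 even; l₃=6∈[2,8].
(2·3+1)(2·5+1)(2·6+1) = 1001
Δ: 2! 4! 8! / 15! → 1/675675
sum: t=0:+1/8640 t=1:−1/2304 t=2:+1/8640 = -7/34560
3j²(3 5 6; 0 0 0) = Δ·Π!·Σ² = 7/429  (sign -1)
sum: t=2:+1/1935360 = 1/1935360
3j²(3 5 6; -3 5 -2) = Δ·Π!·Σ² = 1/1001  (sign +1)
combine: 4πI² = 1001·7/429·1/1001 = 7/429
take √, sign -1: I = -0.03603425
No selection rule forces the value: the integral is nonzero (none).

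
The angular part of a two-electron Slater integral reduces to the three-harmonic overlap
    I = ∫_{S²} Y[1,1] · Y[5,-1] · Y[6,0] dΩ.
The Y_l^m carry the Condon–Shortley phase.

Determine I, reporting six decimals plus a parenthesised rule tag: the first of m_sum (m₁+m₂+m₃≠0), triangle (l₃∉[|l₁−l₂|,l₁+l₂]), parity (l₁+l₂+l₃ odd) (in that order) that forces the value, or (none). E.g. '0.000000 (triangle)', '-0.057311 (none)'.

Checks pass: Σm=0; 12 even; l₃=6∈[4,6].
(2·1+1)(2·5+1)(2·6+1) = 429
Δ: 0! 2! 10! / 13! → 1/858
sum: t=0:+1/14400 = 1/14400
3j²(1 5 6; 0 0 0) = Δ·Π!·Σ² = 6/143  (sign +1)
sum: t=0:+1/34560 = 1/34560
3j²(1 5 6; 1 -1 0) = Δ·Π!·Σ² = 5/286  (sign +1)
combine: 4πI² = 429·6/143·5/286 = 45/143
take √, sign +1: I = 0.15824621
No selection rule forces the value: the integral is nonzero (none).

0.158246 (none)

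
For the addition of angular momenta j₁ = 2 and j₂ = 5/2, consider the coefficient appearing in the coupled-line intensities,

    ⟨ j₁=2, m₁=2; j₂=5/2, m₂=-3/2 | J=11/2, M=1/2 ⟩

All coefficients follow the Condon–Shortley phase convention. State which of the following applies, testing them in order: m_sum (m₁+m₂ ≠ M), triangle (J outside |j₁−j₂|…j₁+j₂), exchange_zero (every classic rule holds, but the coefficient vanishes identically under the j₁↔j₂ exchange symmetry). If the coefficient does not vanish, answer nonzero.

triangle

m-sum: m₁+m₂ = 2+(-3/2) = 1/2, M = 1/2  ✓
triangle: need |j₁−j₂| ≤ J ≤ j₁+j₂, i.e. J ∈ [1/2, 9/2]; J = 11/2 is outside ✗ ⇒ coefficient is 0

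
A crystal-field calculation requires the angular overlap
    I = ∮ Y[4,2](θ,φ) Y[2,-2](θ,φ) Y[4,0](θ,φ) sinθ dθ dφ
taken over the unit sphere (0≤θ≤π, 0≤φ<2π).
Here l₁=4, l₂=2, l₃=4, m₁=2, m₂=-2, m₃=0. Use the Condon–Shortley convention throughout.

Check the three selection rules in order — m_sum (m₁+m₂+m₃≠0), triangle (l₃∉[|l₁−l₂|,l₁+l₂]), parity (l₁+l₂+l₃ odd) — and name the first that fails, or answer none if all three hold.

azimuthal sum: 2 − 2 + 0 = 0  ✓
2 ≤ 4 ≤ 6 (triangle on l)  ✓
L = 4 + 2 + 4 = 10 (even)  ✓

none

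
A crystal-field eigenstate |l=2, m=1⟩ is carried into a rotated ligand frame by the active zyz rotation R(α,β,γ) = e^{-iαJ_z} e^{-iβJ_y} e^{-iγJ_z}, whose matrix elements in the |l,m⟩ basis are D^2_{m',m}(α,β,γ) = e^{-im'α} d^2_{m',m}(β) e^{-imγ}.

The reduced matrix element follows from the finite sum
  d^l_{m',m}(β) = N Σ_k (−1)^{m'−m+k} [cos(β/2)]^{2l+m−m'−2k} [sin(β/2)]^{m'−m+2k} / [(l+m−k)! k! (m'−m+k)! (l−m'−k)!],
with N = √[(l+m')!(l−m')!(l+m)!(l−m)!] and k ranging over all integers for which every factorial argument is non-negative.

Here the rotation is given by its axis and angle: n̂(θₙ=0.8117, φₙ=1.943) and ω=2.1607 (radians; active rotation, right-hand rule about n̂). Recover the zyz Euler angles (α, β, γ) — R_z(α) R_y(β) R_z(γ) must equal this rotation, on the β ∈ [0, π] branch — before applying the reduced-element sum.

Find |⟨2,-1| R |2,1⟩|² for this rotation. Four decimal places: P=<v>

Axis–angle → zyz. n̂ = (sinθₙcosφₙ, sinθₙsinφₙ, cosθₙ) = (-0.263827, +0.675785, +0.688266), ω = 2.1607.
R = I cosω + sinω [n̂]ₓ + (1−cosω) n̂n̂ᵀ gives
  R = [-0.447957, -0.849415, +0.278979; +0.294476, +0.154449, +0.943096; -0.844168, +0.504619, +0.180945]
β = atan2(√(R₁₃²+R₂₃²), R₃₃) = 1.388849; α = atan2(R₂₃, R₁₃) mod 2π = 1.283186; γ = atan2(R₃₂, −R₃₁) mod 2π = 0.538779
Split into d^2_{-1,1}(β=1.3888) × two z-phases.
Half-angle: c=0.768422, s=0.639943. N=√(1·6·6·1)=6.000000
Admissible k: 2..3 (factorial args all ≥0)
  k=2: (−1)^0·6.0000/(2)·0.7684^2·0.6399^2 = +0.725444
  k=3: (−1)^1·6.0000/(6)·0.7684^0·0.6399^4 = -0.167713
d^2_{-1,1}(1.3888) = +0.725444 -0.167713 = +0.557731
|D^2_{-1,1}|² = |d^2_{-1,1}(β)|² = (+0.557731)² = 0.311064 (the z-rotation phases have unit modulus)

P=0.3111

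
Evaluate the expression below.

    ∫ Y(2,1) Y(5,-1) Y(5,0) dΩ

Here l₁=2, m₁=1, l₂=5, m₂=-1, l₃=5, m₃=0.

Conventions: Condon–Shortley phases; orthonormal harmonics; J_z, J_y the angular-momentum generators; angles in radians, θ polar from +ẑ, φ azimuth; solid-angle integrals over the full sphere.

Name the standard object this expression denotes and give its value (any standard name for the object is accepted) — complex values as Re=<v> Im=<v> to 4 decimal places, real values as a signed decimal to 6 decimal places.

This is a Gaunt coefficient — the integral of a triple product of spherical harmonics over the sphere.
m-sum 0 ✓  L=12 even ✓  3≤5≤7 ✓
Π(2lᵢ+1) = 5×11×11 = 605
triangle coeff Δ(2,5,5) = 1/38610
Σ_t [0,2]: t=0:+1/2880 t=1:−1/576 t=2:+1/2880 = -1/960
(3j)²=10/429 [(2 5 5; 0 0 0)], sign=+1
Σ_t [0,1]: t=0:+1/1152 t=1:−1/1440 = 1/5760
(3j)²=1/858 [(2 5 5; 1 -1 0)], sign=-1
⇒ 4πI² = 25/1521
I = (-1)√(25/1521/(4π)) = -0.03616600

Gaunt coefficient, -0.036166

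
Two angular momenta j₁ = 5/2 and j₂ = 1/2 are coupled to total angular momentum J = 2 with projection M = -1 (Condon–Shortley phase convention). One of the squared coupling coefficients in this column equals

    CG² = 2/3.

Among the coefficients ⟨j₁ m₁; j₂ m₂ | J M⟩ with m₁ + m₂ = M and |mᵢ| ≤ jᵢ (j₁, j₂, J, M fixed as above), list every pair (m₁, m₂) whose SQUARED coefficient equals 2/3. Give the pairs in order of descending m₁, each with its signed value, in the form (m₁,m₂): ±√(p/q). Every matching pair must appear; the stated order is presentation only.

Admissible pairs with m₁+m₂ = M = -1: (-3/2,1/2), (-1/2,-1/2)
  (m₁,m₂)=(-1/2,-1/2): CG² = 1/3, CG = +√(1/3)
  (m₁,m₂)=(-3/2,1/2): CG² = 2/3, CG = −√(2/3)   ← matches the target
Pairs with CG² = 2/3: (-3/2,1/2): −√(2/3)

(-3/2,1/2): −√(2/3)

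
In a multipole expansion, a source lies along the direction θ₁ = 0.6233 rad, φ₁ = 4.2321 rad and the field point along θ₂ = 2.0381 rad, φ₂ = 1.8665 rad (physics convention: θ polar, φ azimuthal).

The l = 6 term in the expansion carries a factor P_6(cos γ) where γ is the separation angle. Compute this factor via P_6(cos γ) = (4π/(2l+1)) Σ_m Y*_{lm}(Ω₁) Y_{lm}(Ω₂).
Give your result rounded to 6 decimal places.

-0.244925

Term-by-term m-sum for l=6 (normalisation 4π/13 = 0.966644):
  m=-6: Y*=(0.018468, 0.004910)  Y=(0.049421, 0.239585)  product (-0.000264, 0.004667)
  m=-5: Y*=(-0.062098, 0.067988)  Y=(0.425770, 0.039401)  product (-0.029118, 0.026501)
  m=-4: Y*=(-0.088884, -0.243228)  Y=(0.105671, -0.258555)  product (-0.072280, -0.002721)
  m=-3: Y*=(0.443508, 0.057951)  Y=(0.124284, 0.101263)  product (0.049253, 0.052114)
  m=-2: Y*=(-0.221064, 0.316147)  Y=(0.278825, -0.187258)  product (-0.002437, 0.129546)
  m=-1: Y*=(0.039247, 0.075333)  Y=(0.013086, 0.042955)  product (-0.002722, 0.002672)
  m=+0: Y*=(-0.412937, -0.000000)  Y=(0.334768, 0.000000)  product (-0.138238, -0.000000)
  m=+1: Y*=(-0.039247, 0.075333)  Y=(-0.013086, 0.042955)  product (-0.002722, -0.002672)
  m=+2: Y*=(-0.221064, -0.316147)  Y=(0.278825, 0.187258)  product (-0.002437, -0.129546)
  m=+3: Y*=(-0.443508, 0.057951)  Y=(-0.124284, 0.101263)  product (0.049253, -0.052114)
  m=+4: Y*=(-0.088884, 0.243228)  Y=(0.105671, 0.258555)  product (-0.072280, 0.002721)
  m=+5: Y*=(0.062098, 0.067988)  Y=(-0.425770, 0.039401)  product (-0.029118, -0.026501)
  m=+6: Y*=(0.018468, -0.004910)  Y=(0.049421, -0.239585)  product (-0.000264, -0.004667)
Total Σ_m = (-0.253377, -0.000000). Multiply by 0.966644: (-0.244925, -0.000000). P_6(cos γ) = -0.244925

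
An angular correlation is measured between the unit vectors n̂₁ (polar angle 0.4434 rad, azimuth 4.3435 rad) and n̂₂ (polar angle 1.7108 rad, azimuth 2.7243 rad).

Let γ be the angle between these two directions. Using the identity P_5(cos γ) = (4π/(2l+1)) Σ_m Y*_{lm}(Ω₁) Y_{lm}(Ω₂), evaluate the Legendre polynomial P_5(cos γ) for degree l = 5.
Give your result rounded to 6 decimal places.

-0.247849

Term-by-term m-sum for l=5 (normalisation 4π/11 = 1.142397):
  m=-5: Y*=-0.006494+0.001823i  Y=+0.217891-0.384407i  product -0.000714+0.002894i
  m=-4: Y*=+0.004271-0.044708i  Y=+0.019340-0.195964i  product -0.008678-0.001702i
  m=-3: Y*=+0.154949+0.077568i  Y=+0.086857+0.263052i  product -0.006946+0.047497i
  m=-2: Y*=-0.301867+0.274404i  Y=+0.146617+0.161799i  product -0.088657-0.008610i
  m=-1: Y*=-0.176278-0.455988i  Y=-0.213199-0.094517i  product -0.005516+0.113877i
  m=+0: Y*=-0.018253-0.000000i  Y=-0.222944+0.000000i  product +0.004070+0.000000i
  m=+1: Y*=+0.176278-0.455988i  Y=+0.213199-0.094517i  product -0.005516-0.113877i
  m=+2: Y*=-0.301867-0.274404i  Y=+0.146617-0.161799i  product -0.088657+0.008610i
  m=+3: Y*=-0.154949+0.077568i  Y=-0.086857+0.263052i  product -0.006946-0.047497i
  m=+4: Y*=+0.004271+0.044708i  Y=+0.019340+0.195964i  product -0.008678+0.001702i
  m=+5: Y*=+0.006494+0.001823i  Y=-0.217891-0.384407i  product -0.000714-0.002894i
Total Σ_m = -0.216955-0.000000i. Multiply by 1.142397: -0.247849-0.000000i. P_5(cos γ) = -0.247849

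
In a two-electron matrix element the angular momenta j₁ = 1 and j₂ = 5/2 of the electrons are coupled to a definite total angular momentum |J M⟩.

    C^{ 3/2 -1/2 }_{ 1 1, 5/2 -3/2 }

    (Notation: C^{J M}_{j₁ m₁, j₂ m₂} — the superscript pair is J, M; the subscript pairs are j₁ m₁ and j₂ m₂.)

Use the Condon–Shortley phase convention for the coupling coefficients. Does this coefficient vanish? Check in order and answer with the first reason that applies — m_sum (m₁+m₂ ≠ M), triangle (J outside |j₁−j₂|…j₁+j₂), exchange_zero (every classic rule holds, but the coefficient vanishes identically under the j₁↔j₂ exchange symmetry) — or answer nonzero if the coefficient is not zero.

m-sum: m₁+m₂ = 1+(-3/2) = -1/2, M = -1/2  ✓
triangle: |j₁−j₂| = 3/2 ≤ J = 3/2 ≤ j₁+j₂ = 7/2  ✓
exchange: j₁≠j₂ or m₁≠m₂ — the exchange symmetry imposes no constraint here
value check: CG = +√(2/5) = +0.632456 ≠ 0

nonzero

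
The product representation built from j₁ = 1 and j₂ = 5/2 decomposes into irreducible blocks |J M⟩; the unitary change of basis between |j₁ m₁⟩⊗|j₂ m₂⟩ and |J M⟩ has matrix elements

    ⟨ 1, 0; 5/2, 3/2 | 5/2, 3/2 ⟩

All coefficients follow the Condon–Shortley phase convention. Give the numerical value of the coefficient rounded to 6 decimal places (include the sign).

−√(9/35) ≈ -0.507093

triangle: 1!·1!·4!/7! = 24/5040
(j±m)!: 1!·1!·4!·1!·4!·1! = 576
prefactor² = (2J+1)·Δ·N² = 576/35
  k=0: +1/(0!·1!·1!·4!·0!·0!) = 1/24
  k=1: −1/(1!·0!·0!·3!·1!·1!) = -1/6
Σ = -1/8  ⇒  CG² = 576/35·(-1/8)² = 9/35
CG = −√(9/35) = -0.507093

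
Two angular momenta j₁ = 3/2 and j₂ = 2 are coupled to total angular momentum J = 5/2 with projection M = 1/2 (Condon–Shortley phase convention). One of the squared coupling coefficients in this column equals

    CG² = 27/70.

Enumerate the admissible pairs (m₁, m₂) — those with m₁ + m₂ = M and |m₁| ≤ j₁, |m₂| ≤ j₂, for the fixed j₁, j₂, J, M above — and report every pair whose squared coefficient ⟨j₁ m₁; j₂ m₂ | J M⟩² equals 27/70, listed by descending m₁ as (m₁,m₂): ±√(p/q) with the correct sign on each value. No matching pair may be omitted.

Admissible pairs with m₁+m₂ = M = 1/2: (-3/2,2), (-1/2,1), (1/2,0), (3/2,-1)
  (m₁,m₂)=(3/2,-1): CG² = 27/70, CG = +√(27/70)   ← matches the target
  (m₁,m₂)=(1/2,0): CG² = 3/35, CG = +√(3/35)
  (m₁,m₂)=(-1/2,1): CG² = 5/14, CG = −√(5/14)
  (m₁,m₂)=(-3/2,2): CG² = 6/35, CG = −√(6/35)
Pairs with CG² = 27/70: (3/2,-1): +√(27/70)

(3/2,-1): +√(27/70)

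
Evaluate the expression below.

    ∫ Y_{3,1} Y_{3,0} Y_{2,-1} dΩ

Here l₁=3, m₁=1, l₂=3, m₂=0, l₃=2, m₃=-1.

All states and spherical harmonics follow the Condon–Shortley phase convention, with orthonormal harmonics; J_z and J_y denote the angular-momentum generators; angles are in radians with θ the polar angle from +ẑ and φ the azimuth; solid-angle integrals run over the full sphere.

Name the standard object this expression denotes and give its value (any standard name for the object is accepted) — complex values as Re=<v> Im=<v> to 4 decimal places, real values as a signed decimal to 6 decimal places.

Gaunt coefficient, -0.059471

This is a Gaunt coefficient — the integral of a triple product of spherical harmonics over the sphere.
m-sum 0 ✓  L=8 even ✓  0≤2≤6 ✓
Π(2lᵢ+1) = 7×7×5 = 245
triangle coeff Δ(3,3,2) = 1/3780
Σ_t [1,3]: t=1:−1/24 t=2:+1/4 t=3:−1/24 = 1/6
(3j)²=4/105 [(3 3 2; 0 0 0)], sign=+1
Σ_t [1,2]: t=1:−1/12 t=2:+1/8 = 1/24
(3j)²=1/210 [(3 3 2; 1 0 -1)], sign=-1
⇒ 4πI² = 2/45
I = (-1)√(2/45/(4π)) = -0.05947080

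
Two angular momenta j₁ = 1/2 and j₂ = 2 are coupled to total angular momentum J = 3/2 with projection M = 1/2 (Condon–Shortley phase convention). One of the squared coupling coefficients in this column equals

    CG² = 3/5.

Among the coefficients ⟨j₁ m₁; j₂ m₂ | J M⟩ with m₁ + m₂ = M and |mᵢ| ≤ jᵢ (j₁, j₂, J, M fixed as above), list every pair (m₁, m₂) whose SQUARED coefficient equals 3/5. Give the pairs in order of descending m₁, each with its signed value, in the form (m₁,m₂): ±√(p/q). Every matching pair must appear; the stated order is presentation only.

(-1/2,1): −√(3/5)

Admissible pairs with m₁+m₂ = M = 1/2: (-1/2,1), (1/2,0)
  (m₁,m₂)=(1/2,0): CG² = 2/5, CG = +√(2/5)
  (m₁,m₂)=(-1/2,1): CG² = 3/5, CG = −√(3/5)   ← matches the target
Pairs with CG² = 3/5: (-1/2,1): −√(3/5)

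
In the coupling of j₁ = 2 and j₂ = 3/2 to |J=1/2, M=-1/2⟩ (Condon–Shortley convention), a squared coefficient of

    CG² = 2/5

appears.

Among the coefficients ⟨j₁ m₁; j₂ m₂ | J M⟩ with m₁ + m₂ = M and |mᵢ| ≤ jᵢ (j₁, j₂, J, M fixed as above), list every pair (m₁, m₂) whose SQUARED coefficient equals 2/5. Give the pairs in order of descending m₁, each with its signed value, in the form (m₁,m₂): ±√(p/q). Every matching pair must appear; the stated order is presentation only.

(-2,3/2): −√(2/5)

Admissible pairs with m₁+m₂ = M = -1/2: (-2,3/2), (-1,1/2), (0,-1/2), (1,-3/2)
  (m₁,m₂)=(1,-3/2): CG² = 1/10, CG = +√(1/10)
  (m₁,m₂)=(0,-1/2): CG² = 1/5, CG = −√(1/5)
  (m₁,m₂)=(-1,1/2): CG² = 3/10, CG = +√(3/10)
  (m₁,m₂)=(-2,3/2): CG² = 2/5, CG = −√(2/5)   ← matches the target
Pairs with CG² = 2/5: (-2,3/2): −√(2/5)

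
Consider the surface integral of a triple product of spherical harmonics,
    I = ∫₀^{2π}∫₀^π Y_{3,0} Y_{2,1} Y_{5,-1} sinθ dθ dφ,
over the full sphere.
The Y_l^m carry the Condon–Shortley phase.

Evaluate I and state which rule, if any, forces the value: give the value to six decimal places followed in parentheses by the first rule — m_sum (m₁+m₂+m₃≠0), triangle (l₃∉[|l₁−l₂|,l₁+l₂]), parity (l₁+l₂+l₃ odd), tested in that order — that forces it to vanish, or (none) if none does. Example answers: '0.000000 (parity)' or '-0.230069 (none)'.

-0.214318 (none)

Checks pass: Σm=0; 10 even; l₃=5∈[1,5].
(2·3+1)(2·2+1)(2·5+1) = 385
Δ: 0! 6! 4! / 11! → 1/2310
sum: t=0:+1/144 = 1/144
3j²(3 2 5; 0 0 0) = Δ·Π!·Σ² = 10/231  (sign -1)
sum: t=0:+1/216 = 1/216
3j²(3 2 5; 0 1 -1) = Δ·Π!·Σ² = 8/231  (sign +1)
combine: 4πI² = 385·10/231·8/231 = 400/693
take √, sign -1: I = -0.21431790
No selection rule forces the value: the integral is nonzero (none).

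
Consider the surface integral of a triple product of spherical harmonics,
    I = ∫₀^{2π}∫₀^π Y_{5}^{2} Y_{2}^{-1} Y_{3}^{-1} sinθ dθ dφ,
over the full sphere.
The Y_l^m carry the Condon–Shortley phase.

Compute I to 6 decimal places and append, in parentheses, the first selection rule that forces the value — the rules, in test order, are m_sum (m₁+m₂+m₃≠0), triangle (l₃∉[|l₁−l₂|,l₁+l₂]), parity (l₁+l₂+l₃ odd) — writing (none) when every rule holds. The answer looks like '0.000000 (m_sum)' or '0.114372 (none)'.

0.245532 (none)

m-sum 0 ✓  L=10 even ✓  3≤3≤7 ✓
Π(2lᵢ+1) = 11×5×7 = 385
triangle coeff Δ(5,2,3) = 1/2310
Σ_t [2,2]: t=2:+1/144 = 1/144
(3j)²=10/231 [(5 2 3; 0 0 0)], sign=-1
Σ_t [1,1]: t=1:−1/288 = -1/288
(3j)²=1/22 [(5 2 3; 2 -1 -1)], sign=-1
⇒ 4πI² = 25/33
I = (+1)√(25/33/(4π)) = 0.24553200
No selection rule forces the value: the integral is nonzero (none).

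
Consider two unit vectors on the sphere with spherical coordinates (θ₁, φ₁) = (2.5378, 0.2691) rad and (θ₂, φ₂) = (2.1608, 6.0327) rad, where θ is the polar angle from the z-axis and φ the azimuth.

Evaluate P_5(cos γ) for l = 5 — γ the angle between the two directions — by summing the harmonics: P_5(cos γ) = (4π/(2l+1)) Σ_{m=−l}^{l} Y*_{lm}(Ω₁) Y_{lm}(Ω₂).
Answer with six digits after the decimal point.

Addition theorem: P_5(cos γ) = (4π/11) Σ_m Y*_{lm}(Ω₁) Y_{lm}(Ω₂), m = −5…5:
  m=-5: Y*=+0.006117+0.026692i  Y=+0.057552+0.174620i  product -0.004309+0.002604i
  m=-4: Y*=-0.059575-0.110519i  Y=-0.209700-0.327986i  product -0.023756+0.042715i
  m=-3: Y*=+0.223226+0.233225i  Y=+0.258999+0.241988i  product +0.001378+0.114423i
  m=-2: Y*=-0.398865-0.238116i  Y=+0.040759+0.022318i  product -0.010943-0.018607i
  m=-1: Y*=+0.202673+0.055895i  Y=-0.340707-0.087173i  product -0.064179-0.036711i
  m=+0: Y*=+0.337479-0.000000i  Y=+0.041089+0.000000i  product +0.013867+0.000000i
  m=+1: Y*=-0.202673+0.055895i  Y=+0.340707-0.087173i  product -0.064179+0.036711i
  m=+2: Y*=-0.398865+0.238116i  Y=+0.040759-0.022318i  product -0.010943+0.018607i
  m=+3: Y*=-0.223226+0.233225i  Y=-0.258999+0.241988i  product +0.001378-0.114423i
  m=+4: Y*=-0.059575+0.110519i  Y=-0.209700+0.327986i  product -0.023756-0.042715i
  m=+5: Y*=-0.006117+0.026692i  Y=-0.057552+0.174620i  product -0.004309-0.002604i
Total Σ_m = -0.189752-0.000000i. Multiply by 1.142397: -0.216772-0.000000i. P_5(cos γ) = -0.216772

-0.216772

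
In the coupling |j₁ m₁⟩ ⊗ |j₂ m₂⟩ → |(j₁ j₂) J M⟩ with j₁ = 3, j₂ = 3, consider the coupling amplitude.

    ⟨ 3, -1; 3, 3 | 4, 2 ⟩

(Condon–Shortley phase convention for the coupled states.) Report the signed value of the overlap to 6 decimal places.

√[9·2!4!4!/11! · 2!4!6!0!6!2!] = √(995328/77)
  +(−1)^2/∏(2,0,2,4,2,0)! = 1/192  (running 1/192)
⟨..|..⟩ = √(995328/77)·(1/192) = +0.592157

+√(27/77) ≈ +0.592157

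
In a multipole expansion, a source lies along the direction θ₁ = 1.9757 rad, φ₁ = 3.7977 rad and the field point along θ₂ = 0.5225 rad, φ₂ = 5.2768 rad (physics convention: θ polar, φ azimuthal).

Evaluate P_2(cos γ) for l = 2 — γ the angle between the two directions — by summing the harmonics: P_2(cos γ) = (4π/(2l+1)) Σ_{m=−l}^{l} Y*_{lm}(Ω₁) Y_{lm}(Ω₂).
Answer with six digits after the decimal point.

Expand P_2 via completeness: Σ_{m} conj(Y_{2,m}) at Ω₁ times Y_{2,m} at Ω₂ —
  [-2]  conj(Y_{2,-2})(Ω₁) = +0.083446+0.315482i ; Y_{2,-2}(Ω₂) = -0.041148+0.086957i ; Δ = -0.030867-0.005725i
  [-1]  conj(Y_{2,-1})(Ω₁) = +0.221644+0.170641i ; Y_{2,-1}(Ω₂) = +0.178715+0.282281i ; Δ = -0.008557+0.093062i
  [+0]  conj(Y_{2,0})(Ω₁) = -0.168563-0.000000i ; Y_{2,0}(Ω₂) = +0.395139+0.000000i ; Δ = -0.066606-0.000000i
  [+1]  conj(Y_{2,1})(Ω₁) = -0.221644+0.170641i ; Y_{2,1}(Ω₂) = -0.178715+0.282281i ; Δ = -0.008557-0.093062i
  [+2]  conj(Y_{2,2})(Ω₁) = +0.083446-0.315482i ; Y_{2,2}(Ω₂) = -0.041148-0.086957i ; Δ = -0.030867+0.005725i
Σ over m = -0.145455-0.000000i; ×(4π/5) → -0.365568-0.000000i. Real part: -0.365568

-0.365568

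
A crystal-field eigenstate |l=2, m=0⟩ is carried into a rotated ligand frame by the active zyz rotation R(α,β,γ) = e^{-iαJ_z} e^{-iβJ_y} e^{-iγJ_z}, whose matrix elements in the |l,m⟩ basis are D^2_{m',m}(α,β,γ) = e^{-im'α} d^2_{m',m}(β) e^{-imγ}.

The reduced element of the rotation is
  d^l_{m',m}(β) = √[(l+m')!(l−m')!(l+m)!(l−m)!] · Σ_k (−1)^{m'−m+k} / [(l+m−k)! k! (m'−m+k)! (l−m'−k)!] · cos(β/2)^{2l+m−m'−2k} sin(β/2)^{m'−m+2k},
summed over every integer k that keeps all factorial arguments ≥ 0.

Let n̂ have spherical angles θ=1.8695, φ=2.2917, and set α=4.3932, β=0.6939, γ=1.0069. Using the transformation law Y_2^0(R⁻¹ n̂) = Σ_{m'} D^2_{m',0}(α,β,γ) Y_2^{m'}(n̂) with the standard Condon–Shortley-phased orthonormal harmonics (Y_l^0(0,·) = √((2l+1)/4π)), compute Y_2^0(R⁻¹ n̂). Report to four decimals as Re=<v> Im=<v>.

Need the full column D^2_{m',0} for m'=−2..2 at α=4.3932, β=0.6939, γ=1.0069.
cos(β/2)=0.940414, sin(β/2)=0.340031
d^2_{-2,0}: single k=2 term ⇒ +0.250467;  D = -0.201141+0.149252i
d^2_{-1,0}: k∈[1..2] ⇒ +0.692711 -0.090563 = +0.602148;  D = -0.188952-0.571733i
d^2_{0,0}: k∈[0..2] ⇒ +0.782126 -0.409012 +0.013368 = +0.386483;  D = +0.386483+0.000000i
d^2_{1,0}: k∈[0..1] ⇒ -0.692711 +0.090563 = -0.602148;  D = +0.188952-0.571733i
d^2_{2,0}: single k=0 term ⇒ +0.250467;  D = -0.201141-0.149252i
Y_2^{m'}(θ=1.8695,φ=2.2917) and Σ D·Y over m':
  (-0.2011+0.1493i)·(-0.0454+0.3499i)  (-0.1890-0.5717i)·(+0.1434+0.1632i)  (+0.3865+0.0000i)·(-0.2335+0.0000i)  (+0.1890-0.5717i)·(-0.1434+0.1632i)  (-0.2011-0.1493i)·(-0.0454-0.3499i)
Y_2^0(R⁻¹ n̂) = -0.043970-0.000000i

Re=-0.0440 Im=0.0000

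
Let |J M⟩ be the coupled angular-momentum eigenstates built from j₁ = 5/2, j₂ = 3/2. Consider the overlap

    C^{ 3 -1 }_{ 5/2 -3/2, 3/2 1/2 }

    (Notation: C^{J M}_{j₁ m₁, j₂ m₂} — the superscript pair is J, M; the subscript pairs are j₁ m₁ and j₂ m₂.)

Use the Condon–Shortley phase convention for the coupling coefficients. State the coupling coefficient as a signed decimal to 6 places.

-0.639010  (= −√(49/120))

triangle: 1!·4!·2!/8! = 48/40320
(j±m)!: 1!·4!·2!·1!·2!·4! = 2304
prefactor² = (2J+1)·Δ·N² = 96/5
  k=0: +1/(0!·1!·4!·2!·0!·0!) = 1/48
  k=1: −1/(1!·0!·3!·1!·1!·1!) = -1/6
Σ = -7/48  ⇒  CG² = 96/5·(-7/48)² = 49/120
CG = −√(49/120) = -0.639010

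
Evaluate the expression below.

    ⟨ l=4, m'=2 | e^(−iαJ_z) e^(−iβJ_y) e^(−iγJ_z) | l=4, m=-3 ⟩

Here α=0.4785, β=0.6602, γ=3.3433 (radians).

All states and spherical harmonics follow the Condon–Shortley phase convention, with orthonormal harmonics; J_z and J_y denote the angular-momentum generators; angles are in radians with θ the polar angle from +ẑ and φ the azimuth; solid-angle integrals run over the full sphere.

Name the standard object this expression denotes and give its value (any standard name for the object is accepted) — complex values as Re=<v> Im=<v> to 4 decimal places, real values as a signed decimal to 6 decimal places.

This is a Wigner D-matrix element — the rotation-matrix element ⟨l m'| R(α,β,γ) |l m⟩ in the angular-momentum basis.
D^4_{2,-3}(0.4785,0.6602,3.3433) = e^{-i·2·0.4785}·d^4_{2,-3}(0.6602)·e^{-i·-3·3.3433}. Compute d first:
With c≡cos(β/2)=0.946010 and s≡sin(β/2)=0.324138, N=[720·2·1·5040]^{1/2}=2693.993318
The bounds max(0,m−m')=0 and min(l+m,l−m')=1 give 2 terms
  k=0: (−1)^5·2693.9933/(240)·0.9460^3·0.3241^5 = -0.034003
  k=1: (−1)^6·2693.9933/(720)·0.9460^1·0.3241^7 = +0.001331
d^4_{2,-3}(0.6602) = -0.034003 +0.001331 = -0.032673
Attach z-rotation phases: D = e^{-i(2)(0.4785)}·(-0.032673)·e^{-i(-3)(3.3433)} = +0.030671-0.011261i

Wigner D-matrix element, Re=0.0307 Im=-0.0113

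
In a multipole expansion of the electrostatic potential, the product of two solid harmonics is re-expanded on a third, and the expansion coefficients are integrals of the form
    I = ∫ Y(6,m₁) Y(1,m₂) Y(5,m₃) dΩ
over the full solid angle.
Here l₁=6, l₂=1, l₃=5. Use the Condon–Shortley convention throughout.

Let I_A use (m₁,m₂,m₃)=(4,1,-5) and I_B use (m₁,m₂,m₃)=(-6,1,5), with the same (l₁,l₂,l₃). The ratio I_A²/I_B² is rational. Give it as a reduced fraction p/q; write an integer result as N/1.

1/66

Shared (l₁,l₂,l₃)=(6,1,5): N and (l;000)² cancel in I_A²/I_B².
A: Δ = 2!·10!·0!/13! = 1/858; Racah Σ t=2..2: t=2:+1/7257600 = 1/7257600; ⇒ 3j(6 1 5; 4 1 -5)² = 1/858, sgn +1
B: Δ = 2!·10!·0!/13! = 1/858; Racah Σ t=2..2: t=2:+1/7257600 = 1/7257600; ⇒ 3j(6 1 5; -6 1 5)² = 1/13, sgn +1
I_A²/I_B² = (1/858)/(1/13) = 1/66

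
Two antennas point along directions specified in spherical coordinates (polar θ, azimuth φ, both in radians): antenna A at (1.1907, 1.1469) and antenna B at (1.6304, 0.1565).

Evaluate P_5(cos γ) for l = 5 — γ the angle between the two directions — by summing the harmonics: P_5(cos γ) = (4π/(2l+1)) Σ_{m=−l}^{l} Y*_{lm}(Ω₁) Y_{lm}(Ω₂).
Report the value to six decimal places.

0.119888

Summing Y*_{l m}(θ₁,φ₁)·Y_{l m}(θ₂,φ₂) over m ∈ [−5, 5]; prefactor 4π/(2·5+1) = 1.142397:
  m=-5: (0.273470, -0.167171) × (0.326229, -0.324343) = (0.034993, -0.143234)  (running Σ = (0.034993, -0.143234))
  m=-4: (-0.050402, -0.401796) × (-0.070349, 0.050863) = (0.023982, 0.025702)  (running Σ = (0.058975, -0.117532))
  m=-3: (-0.063228, -0.019497) × (-0.297070, 0.150715) = (0.021721, -0.003737)  (running Σ = (0.080696, -0.121269))
  m=-2: (0.210611, -0.238681) × (0.094690, -0.030645) = (0.012628, -0.029055)  (running Σ = (0.093325, -0.150324))
  m=-1: (-0.064738, -0.143462) × (0.300201, -0.047369) = (-0.026230, -0.040001)  (running Σ = (0.067095, -0.190325))
  m=0: (0.284562, -0.000000) × (-0.102773, 0.000000) = (-0.029245, 0.000000)  (running Σ = (0.037849, -0.190325))
  m=1: (0.064738, -0.143462) × (-0.300201, -0.047369) = (-0.026230, 0.040001)  (running Σ = (0.011619, -0.150324))
  m=2: (0.210611, 0.238681) × (0.094690, 0.030645) = (0.012628, 0.029055)  (running Σ = (0.024248, -0.121269))
  m=3: (0.063228, -0.019497) × (0.297070, 0.150715) = (0.021721, 0.003737)  (running Σ = (0.045969, -0.117532))
  m=4: (-0.050402, 0.401796) × (-0.070349, -0.050863) = (0.023982, -0.025702)  (running Σ = (0.069951, -0.143234))
  m=5: (-0.273470, -0.167171) × (-0.326229, -0.324343) = (0.034993, 0.143234)  (running Σ = (0.104944, -0.000000))
Σ over m = (0.104944, -0.000000); ×(4π/11) → (0.119888, -0.000000). Real part: 0.119888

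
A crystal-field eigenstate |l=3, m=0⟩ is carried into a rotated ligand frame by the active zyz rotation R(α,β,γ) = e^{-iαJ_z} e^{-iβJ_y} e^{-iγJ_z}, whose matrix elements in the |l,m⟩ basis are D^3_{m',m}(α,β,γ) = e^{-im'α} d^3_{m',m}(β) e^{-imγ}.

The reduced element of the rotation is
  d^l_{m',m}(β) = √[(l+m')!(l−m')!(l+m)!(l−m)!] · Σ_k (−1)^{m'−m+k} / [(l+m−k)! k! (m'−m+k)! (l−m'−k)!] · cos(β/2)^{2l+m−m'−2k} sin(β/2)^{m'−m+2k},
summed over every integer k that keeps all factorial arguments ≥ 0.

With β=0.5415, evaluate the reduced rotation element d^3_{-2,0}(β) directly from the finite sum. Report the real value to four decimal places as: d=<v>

d=0.3117

d^3_{-2,0}(β=0.5415) via the finite sum:
c=cos(0.541500/2)=0.963571, s=sin(0.541500/2)=0.267454; N=√[1·120·6·6]=65.726707
Admissible k: 2..3 (factorial args all ≥0)
  k=2: (−1)^0·65.7267/(12)·0.9636^4·0.2675^2 = +0.337749
  k=3: (−1)^1·65.7267/(12)·0.9636^2·0.2675^4 = -0.026021
d^3_{-2,0}(0.5415) = +0.337749 -0.026021 = +0.311728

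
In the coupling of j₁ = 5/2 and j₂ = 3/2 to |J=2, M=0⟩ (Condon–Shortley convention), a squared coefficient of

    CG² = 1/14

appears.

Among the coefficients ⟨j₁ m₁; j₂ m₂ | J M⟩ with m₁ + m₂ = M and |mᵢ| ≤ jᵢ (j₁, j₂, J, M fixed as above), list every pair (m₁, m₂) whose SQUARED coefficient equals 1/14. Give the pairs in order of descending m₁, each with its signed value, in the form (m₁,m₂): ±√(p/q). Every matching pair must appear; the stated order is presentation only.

(1/2,-1/2): −√(1/14); (-1/2,1/2): −√(1/14)

Admissible pairs with m₁+m₂ = M = 0: (-3/2,3/2), (-1/2,1/2), (1/2,-1/2), (3/2,-3/2)
  (m₁,m₂)=(3/2,-3/2): CG² = 3/7, CG = +√(3/7)
  (m₁,m₂)=(1/2,-1/2): CG² = 1/14, CG = −√(1/14)   ← matches the target
  (m₁,m₂)=(-1/2,1/2): CG² = 1/14, CG = −√(1/14)   ← matches the target
  (m₁,m₂)=(-3/2,3/2): CG² = 3/7, CG = +√(3/7)
Pairs with CG² = 1/14: (1/2,-1/2): −√(1/14); (-1/2,1/2): −√(1/14)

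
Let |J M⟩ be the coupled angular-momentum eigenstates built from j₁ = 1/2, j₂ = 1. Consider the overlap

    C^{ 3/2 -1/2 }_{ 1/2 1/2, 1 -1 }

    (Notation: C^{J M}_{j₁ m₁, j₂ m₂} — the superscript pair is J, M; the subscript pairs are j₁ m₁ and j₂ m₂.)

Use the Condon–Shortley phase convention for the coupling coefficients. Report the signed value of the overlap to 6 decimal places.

+0.577350

j₁+j₂−J=0  J+j₁−j₂=1  J−j₁+j₂=2  j₁+j₂+J+1=4
(j₁±m₁, j₂±m₂, J±M) = (1,0,0,2,1,2)
P² = 4/3
sum k=0..0:
  [0] +1/2 = 1/2
S = 1/2
C² = P²·S² = 1/3 ; C = +0.577350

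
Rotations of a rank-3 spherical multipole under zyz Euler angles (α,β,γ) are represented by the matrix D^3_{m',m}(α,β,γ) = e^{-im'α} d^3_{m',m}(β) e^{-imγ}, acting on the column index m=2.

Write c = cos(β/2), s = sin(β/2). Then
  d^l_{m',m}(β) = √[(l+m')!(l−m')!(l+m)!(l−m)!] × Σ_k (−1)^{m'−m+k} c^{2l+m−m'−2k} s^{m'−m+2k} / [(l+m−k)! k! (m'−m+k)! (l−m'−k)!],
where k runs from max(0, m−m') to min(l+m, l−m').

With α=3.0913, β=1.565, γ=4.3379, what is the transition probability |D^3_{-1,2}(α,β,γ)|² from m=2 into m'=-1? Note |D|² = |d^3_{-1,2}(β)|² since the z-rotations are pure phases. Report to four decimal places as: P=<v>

First d^3_{-1,2}(β=1.5650), then the phase factors e^{-i(-1)α} and e^{-i(2)γ}:
With c≡cos(β/2)=0.709153 and s≡sin(β/2)=0.705055, N=[2·24·120·1]^{1/2}=75.894664
Admissible k: 3..4 (factorial args all ≥0)
  k=3: (−1)^0·75.8947/(12)·0.7092^3·0.7051^3 = +0.790530
  k=4: (−1)^1·75.8947/(24)·0.7092^1·0.7051^5 = -0.390709
d^3_{-1,2}(1.5650) = +0.790530 -0.390709 = +0.399821
|D^3_{-1,2}|² = |d^3_{-1,2}(β)|² = (+0.399821)² = 0.159856 (the z-rotation phases have unit modulus)

P=0.1599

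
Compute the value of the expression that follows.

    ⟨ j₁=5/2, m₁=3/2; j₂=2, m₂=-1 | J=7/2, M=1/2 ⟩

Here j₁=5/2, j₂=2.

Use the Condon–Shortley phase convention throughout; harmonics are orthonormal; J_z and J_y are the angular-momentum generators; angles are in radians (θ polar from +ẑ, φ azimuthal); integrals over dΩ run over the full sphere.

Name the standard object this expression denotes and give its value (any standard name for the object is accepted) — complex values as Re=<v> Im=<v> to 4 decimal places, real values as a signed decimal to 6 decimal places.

This is a Clebsch–Gordan (vector-coupling) coefficient.
triangle: 1!*4!*3!/9! = 144/362880
(j±m)!: 4!*1!*1!*3!*4!*3! = 20736
prefactor² = (2J+1)*Δ*N² = 2304/35
  k=0: +1/(0!*1!*1!*1!*3!*2!) = 1/12
  k=1: −1/(1!*0!*0!*0!*4!*3!) = -1/144
Σ = 11/144  ⇒  CG² = 2304/35*(11/144)² = 121/315
CG = +√(121/315) = +0.619780

Clebsch–Gordan coefficient, +√(121/315) ≈ +0.619780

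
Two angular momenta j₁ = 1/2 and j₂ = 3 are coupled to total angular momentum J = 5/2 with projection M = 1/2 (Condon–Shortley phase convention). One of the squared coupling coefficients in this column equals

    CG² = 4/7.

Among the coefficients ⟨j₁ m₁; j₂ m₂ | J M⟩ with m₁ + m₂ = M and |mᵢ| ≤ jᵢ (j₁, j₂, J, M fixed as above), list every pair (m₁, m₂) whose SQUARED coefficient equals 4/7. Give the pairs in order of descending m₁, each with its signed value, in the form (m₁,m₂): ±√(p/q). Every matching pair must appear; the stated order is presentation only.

Admissible pairs with m₁+m₂ = M = 1/2: (-1/2,1), (1/2,0)
  (m₁,m₂)=(1/2,0): CG² = 3/7, CG = +√(3/7)
  (m₁,m₂)=(-1/2,1): CG² = 4/7, CG = −√(4/7)   ← matches the target
Pairs with CG² = 4/7: (-1/2,1): −√(4/7)

(-1/2,1): −√(4/7)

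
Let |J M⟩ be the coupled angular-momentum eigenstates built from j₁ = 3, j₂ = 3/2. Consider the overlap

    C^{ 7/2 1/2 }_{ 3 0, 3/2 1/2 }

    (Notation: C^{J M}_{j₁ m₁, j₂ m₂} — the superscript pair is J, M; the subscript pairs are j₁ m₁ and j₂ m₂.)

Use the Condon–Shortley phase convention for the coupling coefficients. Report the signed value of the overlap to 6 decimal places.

-0.308607

triangle: 1!×5!×2!/9! = 240/362880
(j±m)!: 3!×3!×2!×1!×4!×3! = 10368
prefactor² = (2J+1)×Δ×N² = 384/7
  k=0: +1/(0!×1!×3!×2!×2!×0!) = 1/24
  k=1: −1/(1!×0!×2!×1!×3!×1!) = -1/12
Σ = -1/24  ⇒  CG² = 384/7×(-1/24)² = 2/21
CG = −√(2/21) = -0.308607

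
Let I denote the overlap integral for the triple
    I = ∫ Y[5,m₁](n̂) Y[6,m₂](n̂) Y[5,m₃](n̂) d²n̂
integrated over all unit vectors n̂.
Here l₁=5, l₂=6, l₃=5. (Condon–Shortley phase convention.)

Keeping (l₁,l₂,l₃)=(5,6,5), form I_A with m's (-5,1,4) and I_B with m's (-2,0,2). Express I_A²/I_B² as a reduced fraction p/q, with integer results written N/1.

35/48

Shared (l₁,l₂,l₃)=(5,6,5): N and (l;000)² cancel in I_A²/I_B².
A: Δ = 6!·4!·6!/17! = 1/28588560; Racah Σ t=6..6: t=6:+1/2073600 = 1/2073600; ⇒ 3j(5 6 5; -5 1 4)² = 63/9724, sgn -1
B: Δ = 6!·4!·6!/17! = 1/28588560; Racah Σ t=3..6: t=3:−1/31104 t=4:+1/13824 t=5:−1/57600 t=6:+1/3110400 = 1/43200; ⇒ 3j(5 6 5; -2 0 2)² = 108/12155, sgn -1
I_A²/I_B² = (63/9724)/(108/12155) = 35/48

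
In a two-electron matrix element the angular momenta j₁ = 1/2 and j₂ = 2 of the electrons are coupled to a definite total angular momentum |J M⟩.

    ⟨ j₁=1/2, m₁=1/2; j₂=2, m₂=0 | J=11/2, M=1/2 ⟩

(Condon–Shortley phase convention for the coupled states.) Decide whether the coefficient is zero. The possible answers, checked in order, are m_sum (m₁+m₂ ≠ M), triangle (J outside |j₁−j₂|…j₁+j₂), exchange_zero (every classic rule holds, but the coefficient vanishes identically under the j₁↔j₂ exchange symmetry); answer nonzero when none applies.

m-sum: m₁+m₂ = 1/2+0 = 1/2, M = 1/2  ✓
triangle: need |j₁−j₂| ≤ J ≤ j₁+j₂, i.e. J ∈ [3/2, 5/2]; J = 11/2 is outside ✗ ⇒ coefficient is 0

triangle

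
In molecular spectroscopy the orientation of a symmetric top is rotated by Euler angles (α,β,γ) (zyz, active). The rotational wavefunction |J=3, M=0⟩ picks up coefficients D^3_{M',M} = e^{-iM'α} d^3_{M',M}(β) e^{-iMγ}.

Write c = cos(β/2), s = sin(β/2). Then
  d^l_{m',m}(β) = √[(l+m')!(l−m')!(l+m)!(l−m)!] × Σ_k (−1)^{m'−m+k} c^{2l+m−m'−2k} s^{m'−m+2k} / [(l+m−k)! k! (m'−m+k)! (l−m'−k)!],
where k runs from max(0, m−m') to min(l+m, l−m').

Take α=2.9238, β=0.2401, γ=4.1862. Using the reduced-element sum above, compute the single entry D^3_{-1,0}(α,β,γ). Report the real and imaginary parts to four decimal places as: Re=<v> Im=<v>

Re=-0.3737 Im=0.0827

D^3_{-1,0}(2.9238,0.2401,4.1862) = e^{-i·-1·2.9238}·d^3_{-1,0}(0.2401)·e^{-i·0·4.1862}. Compute d first:
Half-angle: c=0.992803, s=0.119762. N=√(2·24·6·6)=41.569219
k∈{1,2,3} keeps every argument non-negative
  k=1: (−1)^0·41.5692/(12)·0.9928^5·0.1198^1 = +0.400151
  k=2: (−1)^1·41.5692/(4)·0.9928^3·0.1198^3 = -0.017469
  k=3: (−1)^2·41.5692/(12)·0.9928^1·0.1198^5 = +0.000085
d^3_{-1,0}(0.2401) = +0.400151 -0.017469 +0.000085 = +0.382767
Attach z-rotation phases: D = e^{-i(-1)(2.9238)}·(+0.382767)·e^{-i(0)(4.1862)} = -0.373725+0.082706i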